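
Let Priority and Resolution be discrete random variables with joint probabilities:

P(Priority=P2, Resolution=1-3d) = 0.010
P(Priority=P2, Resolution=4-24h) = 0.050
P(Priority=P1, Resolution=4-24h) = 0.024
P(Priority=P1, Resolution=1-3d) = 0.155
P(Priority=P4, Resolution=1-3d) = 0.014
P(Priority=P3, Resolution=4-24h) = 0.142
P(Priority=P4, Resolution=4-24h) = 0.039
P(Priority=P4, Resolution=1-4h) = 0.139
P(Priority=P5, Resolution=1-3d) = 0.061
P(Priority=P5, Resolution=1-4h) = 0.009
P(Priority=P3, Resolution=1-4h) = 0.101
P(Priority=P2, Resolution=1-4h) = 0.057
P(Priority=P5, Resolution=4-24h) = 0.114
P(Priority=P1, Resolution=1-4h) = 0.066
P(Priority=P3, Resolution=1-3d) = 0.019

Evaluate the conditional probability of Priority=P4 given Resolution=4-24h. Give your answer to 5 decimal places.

P(Resolution=4-24h) = 0.024 + 0.050 + 0.142 + 0.039 + 0.114 = 0.369.
P(Priority=P4 | Resolution=4-24h) = 0.039/0.369 = 0.10569.

0.10569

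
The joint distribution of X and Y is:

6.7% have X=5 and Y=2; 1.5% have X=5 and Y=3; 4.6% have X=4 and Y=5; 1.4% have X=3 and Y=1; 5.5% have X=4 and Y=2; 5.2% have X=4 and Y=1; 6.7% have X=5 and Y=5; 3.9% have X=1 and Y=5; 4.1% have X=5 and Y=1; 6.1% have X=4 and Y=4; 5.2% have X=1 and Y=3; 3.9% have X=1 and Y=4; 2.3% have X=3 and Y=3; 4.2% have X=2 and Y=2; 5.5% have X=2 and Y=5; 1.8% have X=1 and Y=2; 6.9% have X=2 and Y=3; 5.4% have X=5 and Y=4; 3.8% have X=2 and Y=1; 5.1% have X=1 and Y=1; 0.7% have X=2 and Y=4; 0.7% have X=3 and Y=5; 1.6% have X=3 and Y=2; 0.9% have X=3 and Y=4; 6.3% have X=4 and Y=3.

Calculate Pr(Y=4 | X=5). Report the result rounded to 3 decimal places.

P(X=5) = 0.041 + 0.067 + 0.015 + 0.054 + 0.067 = 0.244.
P(Y=4 | X=5) = 0.054/0.244 = 0.221.

0.221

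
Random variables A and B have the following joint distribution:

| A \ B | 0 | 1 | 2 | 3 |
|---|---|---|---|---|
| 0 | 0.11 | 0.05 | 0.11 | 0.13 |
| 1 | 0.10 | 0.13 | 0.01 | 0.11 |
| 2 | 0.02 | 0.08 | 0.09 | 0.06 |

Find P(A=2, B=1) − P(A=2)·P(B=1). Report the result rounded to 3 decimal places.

0.015

P(A=2) = 0.02 + 0.08 + 0.09 + 0.06 = 0.25.
P(B=1) = 0.05 + 0.13 + 0.08 = 0.26.
P(A=2, B=1) − P(A=2)P(B=1) = 0.08 − 0.25×0.26 = 0.015.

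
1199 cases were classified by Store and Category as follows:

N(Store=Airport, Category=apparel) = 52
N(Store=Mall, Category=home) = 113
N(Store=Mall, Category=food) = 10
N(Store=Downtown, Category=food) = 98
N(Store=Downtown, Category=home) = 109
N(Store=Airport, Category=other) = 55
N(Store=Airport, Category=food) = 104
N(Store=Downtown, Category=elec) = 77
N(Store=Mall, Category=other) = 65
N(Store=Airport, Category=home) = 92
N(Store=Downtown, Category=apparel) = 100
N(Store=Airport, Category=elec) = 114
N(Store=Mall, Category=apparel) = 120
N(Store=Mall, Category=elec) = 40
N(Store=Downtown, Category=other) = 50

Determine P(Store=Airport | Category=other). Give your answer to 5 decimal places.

0.32353

Total with Category=other: 50 + 65 + 55 = 170.
P(Store=Airport | Category=other) = 55/170 = 0.32353.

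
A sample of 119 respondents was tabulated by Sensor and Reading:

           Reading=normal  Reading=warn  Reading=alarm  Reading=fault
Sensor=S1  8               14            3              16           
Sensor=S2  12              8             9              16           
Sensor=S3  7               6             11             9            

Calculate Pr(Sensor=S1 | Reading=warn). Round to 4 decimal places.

Total with Reading=warn: 14 + 8 + 6 = 28.
P(Sensor=S1 | Reading=warn) = 14/28 = 0.5000.

0.5000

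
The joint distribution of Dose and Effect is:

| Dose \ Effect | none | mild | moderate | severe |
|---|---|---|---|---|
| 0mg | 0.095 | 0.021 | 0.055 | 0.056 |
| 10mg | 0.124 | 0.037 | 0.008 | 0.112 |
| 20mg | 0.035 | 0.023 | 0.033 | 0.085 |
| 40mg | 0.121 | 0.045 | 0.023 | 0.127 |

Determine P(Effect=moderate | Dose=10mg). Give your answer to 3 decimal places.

0.028

P(Dose=10mg) = 0.124 + 0.037 + 0.008 + 0.112 = 0.281.
P(Effect=moderate | Dose=10mg) = 0.008/0.281 = 0.028.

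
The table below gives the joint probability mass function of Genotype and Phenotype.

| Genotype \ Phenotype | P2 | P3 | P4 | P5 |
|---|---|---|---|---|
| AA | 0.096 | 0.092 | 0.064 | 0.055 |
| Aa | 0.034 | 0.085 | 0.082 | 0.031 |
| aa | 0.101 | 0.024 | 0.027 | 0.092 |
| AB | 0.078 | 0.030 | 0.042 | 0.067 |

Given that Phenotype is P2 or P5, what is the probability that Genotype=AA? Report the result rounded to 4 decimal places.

0.2726

P(Phenotype=P2) = 0.096 + 0.034 + 0.101 + 0.078 = 0.309.
P(Phenotype=P5) = 0.055 + 0.031 + 0.092 + 0.067 = 0.245.
P(Phenotype ∈ {P2, P5}) = 0.309 + 0.245 = 0.554; P(Genotype=AA, Phenotype ∈ {P2, P5}) = 0.096 + 0.055 = 0.151.
P(Genotype=AA | Phenotype ∈ {P2, P5}) = 0.151/0.554 = 0.2726.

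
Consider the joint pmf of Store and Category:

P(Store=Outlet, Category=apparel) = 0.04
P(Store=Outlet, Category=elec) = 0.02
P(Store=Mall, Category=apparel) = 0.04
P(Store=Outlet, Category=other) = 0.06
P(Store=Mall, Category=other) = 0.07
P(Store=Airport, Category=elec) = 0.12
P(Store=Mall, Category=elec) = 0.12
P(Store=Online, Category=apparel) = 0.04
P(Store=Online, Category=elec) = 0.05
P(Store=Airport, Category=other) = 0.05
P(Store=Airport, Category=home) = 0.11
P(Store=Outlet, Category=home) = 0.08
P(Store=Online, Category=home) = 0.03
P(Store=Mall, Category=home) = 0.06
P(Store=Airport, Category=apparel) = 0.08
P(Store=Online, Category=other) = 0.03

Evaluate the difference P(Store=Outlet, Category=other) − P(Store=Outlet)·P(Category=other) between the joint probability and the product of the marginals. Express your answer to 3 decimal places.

P(Store=Outlet) = 0.04 + 0.02 + 0.08 + 0.06 = 0.20.
P(Category=other) = 0.07 + 0.05 + 0.06 + 0.03 = 0.21.
P(Store=Outlet, Category=other) − P(Store=Outlet)P(Category=other) = 0.06 − 0.20×0.21 = 0.018.

0.018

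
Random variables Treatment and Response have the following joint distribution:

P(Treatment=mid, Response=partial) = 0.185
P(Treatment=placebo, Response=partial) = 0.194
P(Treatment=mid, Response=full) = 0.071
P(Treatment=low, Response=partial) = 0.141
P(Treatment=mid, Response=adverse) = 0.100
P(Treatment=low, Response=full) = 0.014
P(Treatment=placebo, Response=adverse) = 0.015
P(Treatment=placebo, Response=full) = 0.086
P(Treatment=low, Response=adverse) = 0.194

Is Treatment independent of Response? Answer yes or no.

P(Treatment=low) = 0.349 and P(Response=adverse) = 0.309, so their product is 0.10784, but P(Treatment=low, Response=adverse) = 0.194. Since these differ, Treatment and Response are not independent.

no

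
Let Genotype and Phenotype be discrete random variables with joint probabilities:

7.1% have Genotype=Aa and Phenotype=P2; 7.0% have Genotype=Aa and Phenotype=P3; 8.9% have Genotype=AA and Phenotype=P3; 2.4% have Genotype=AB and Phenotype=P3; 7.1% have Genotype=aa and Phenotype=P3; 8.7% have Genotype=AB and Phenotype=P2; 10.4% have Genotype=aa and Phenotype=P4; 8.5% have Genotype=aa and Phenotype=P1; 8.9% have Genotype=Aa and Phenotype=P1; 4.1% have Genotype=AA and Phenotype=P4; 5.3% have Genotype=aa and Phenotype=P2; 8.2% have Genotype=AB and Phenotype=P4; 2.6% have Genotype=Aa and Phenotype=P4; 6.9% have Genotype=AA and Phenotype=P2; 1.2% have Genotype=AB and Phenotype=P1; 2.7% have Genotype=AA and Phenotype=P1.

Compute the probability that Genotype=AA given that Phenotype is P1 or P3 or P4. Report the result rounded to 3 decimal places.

0.218

P(Phenotype=P1) = 0.027 + 0.089 + 0.085 + 0.012 = 0.213.
P(Phenotype=P3) = 0.089 + 0.070 + 0.071 + 0.024 = 0.254.
P(Phenotype=P4) = 0.041 + 0.026 + 0.104 + 0.082 = 0.253.
P(Phenotype ∈ {P1, P3, P4}) = 0.213 + 0.254 + 0.253 = 0.720; P(Genotype=AA, Phenotype ∈ {P1, P3, P4}) = 0.027 + 0.089 + 0.041 = 0.157.
P(Genotype=AA | Phenotype ∈ {P1, P3, P4}) = 0.157/0.720 = 0.218.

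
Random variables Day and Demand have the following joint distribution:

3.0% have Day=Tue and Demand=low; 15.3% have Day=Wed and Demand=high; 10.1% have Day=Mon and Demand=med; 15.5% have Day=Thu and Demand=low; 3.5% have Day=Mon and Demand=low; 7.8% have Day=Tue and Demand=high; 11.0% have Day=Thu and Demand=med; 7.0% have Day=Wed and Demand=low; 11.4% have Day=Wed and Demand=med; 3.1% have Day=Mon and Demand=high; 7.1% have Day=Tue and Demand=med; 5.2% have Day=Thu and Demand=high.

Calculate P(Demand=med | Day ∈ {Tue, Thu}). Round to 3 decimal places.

P(Day=Tue) = 0.030 + 0.071 + 0.078 = 0.179.
P(Day=Thu) = 0.155 + 0.110 + 0.052 = 0.317.
P(Day ∈ {Tue, Thu}) = 0.179 + 0.317 = 0.496; P(Demand=med, Day ∈ {Tue, Thu}) = 0.071 + 0.110 = 0.181.
P(Demand=med | Day ∈ {Tue, Thu}) = 0.181/0.496 = 0.365.

0.365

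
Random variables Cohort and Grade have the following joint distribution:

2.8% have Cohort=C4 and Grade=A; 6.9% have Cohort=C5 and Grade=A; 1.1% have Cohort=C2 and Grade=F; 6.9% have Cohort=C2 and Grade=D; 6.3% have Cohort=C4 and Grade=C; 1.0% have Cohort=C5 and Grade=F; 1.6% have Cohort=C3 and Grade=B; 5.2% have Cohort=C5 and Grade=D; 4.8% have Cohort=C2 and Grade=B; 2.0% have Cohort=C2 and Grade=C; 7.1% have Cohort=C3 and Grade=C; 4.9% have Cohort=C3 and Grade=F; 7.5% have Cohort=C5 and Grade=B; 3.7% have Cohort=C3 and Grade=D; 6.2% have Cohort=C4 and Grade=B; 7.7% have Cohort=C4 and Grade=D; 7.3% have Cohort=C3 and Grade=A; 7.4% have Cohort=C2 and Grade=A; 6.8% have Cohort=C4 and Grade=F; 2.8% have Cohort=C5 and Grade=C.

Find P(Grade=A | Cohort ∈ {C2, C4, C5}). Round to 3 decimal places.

0.227

P(Cohort=C2) = 0.074 + 0.048 + 0.020 + 0.069 + 0.011 = 0.222.
P(Cohort=C4) = 0.028 + 0.062 + 0.063 + 0.077 + 0.068 = 0.298.
P(Cohort=C5) = 0.069 + 0.075 + 0.028 + 0.052 + 0.010 = 0.234.
P(Cohort ∈ {C2, C4, C5}) = 0.222 + 0.298 + 0.234 = 0.754; P(Grade=A, Cohort ∈ {C2, C4, C5}) = 0.074 + 0.028 + 0.069 = 0.171.
P(Grade=A | Cohort ∈ {C2, C4, C5}) = 0.171/0.754 = 0.227.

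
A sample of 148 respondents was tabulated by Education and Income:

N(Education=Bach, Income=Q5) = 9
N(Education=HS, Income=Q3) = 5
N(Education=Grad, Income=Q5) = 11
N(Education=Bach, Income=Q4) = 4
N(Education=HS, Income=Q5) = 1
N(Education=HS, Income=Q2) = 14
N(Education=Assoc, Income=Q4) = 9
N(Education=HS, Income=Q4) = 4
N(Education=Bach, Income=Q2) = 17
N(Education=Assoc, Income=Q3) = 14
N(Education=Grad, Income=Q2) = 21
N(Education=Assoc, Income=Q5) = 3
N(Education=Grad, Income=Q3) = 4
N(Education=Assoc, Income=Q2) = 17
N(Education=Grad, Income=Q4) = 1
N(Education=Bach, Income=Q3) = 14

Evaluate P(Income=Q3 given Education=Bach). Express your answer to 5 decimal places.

0.31818

Total with Education=Bach: 17 + 14 + 4 + 9 = 44.
P(Income=Q3 | Education=Bach) = 14/44 = 0.31818.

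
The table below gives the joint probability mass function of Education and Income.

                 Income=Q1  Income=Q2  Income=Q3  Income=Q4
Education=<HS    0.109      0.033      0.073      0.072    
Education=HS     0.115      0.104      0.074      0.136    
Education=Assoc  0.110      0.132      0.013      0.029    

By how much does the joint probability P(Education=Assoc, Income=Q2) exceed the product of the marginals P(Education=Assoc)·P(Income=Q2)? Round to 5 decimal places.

P(Education=Assoc) = 0.110 + 0.132 + 0.013 + 0.029 = 0.284.
P(Income=Q2) = 0.033 + 0.104 + 0.132 = 0.269.
P(Education=Assoc, Income=Q2) − P(Education=Assoc)P(Income=Q2) = 0.132 − 0.284×0.269 = 0.05560.

0.05560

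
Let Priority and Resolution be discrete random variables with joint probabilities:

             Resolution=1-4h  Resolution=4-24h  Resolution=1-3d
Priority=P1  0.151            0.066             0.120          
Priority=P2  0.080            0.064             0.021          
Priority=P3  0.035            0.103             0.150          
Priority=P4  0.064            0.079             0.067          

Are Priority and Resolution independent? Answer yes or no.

P(Priority=P3) = 0.288 and P(Resolution=1-4h) = 0.330, so their product is 0.09504, but P(Priority=P3, Resolution=1-4h) = 0.035. Since these differ, Priority and Resolution are not independent.

no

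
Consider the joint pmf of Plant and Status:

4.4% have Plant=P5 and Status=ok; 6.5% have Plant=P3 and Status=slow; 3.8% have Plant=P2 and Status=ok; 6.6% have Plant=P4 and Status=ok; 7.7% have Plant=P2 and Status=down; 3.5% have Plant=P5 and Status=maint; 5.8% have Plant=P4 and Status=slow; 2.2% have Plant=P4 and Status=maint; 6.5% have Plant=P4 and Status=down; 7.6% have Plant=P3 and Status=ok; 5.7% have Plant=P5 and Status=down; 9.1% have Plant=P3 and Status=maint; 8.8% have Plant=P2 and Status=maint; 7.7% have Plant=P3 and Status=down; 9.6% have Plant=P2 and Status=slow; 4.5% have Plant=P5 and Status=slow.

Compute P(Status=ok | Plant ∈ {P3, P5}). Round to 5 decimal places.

0.24490

P(Plant=P3) = 0.076 + 0.065 + 0.077 + 0.091 = 0.309.
P(Plant=P5) = 0.044 + 0.045 + 0.057 + 0.035 = 0.181.
P(Plant ∈ {P3, P5}) = 0.309 + 0.181 = 0.490; P(Status=ok, Plant ∈ {P3, P5}) = 0.076 + 0.044 = 0.120.
P(Status=ok | Plant ∈ {P3, P5}) = 0.120/0.490 = 0.24490.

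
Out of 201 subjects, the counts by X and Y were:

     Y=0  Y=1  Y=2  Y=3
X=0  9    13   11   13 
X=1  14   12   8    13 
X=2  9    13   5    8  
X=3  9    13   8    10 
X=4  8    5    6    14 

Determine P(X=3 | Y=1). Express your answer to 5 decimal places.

0.23214

Total with Y=1: 13 + 12 + 13 + 13 + 5 = 56.
P(X=3 | Y=1) = 13/56 = 0.23214.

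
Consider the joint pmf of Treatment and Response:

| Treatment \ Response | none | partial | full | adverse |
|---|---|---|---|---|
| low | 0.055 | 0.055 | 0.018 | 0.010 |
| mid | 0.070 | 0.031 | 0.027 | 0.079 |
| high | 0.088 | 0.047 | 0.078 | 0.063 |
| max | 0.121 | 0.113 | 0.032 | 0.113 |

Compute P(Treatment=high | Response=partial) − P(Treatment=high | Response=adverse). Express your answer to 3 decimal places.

-0.047

P(Response=partial) = 0.055 + 0.031 + 0.047 + 0.113 = 0.246; P(Treatment=high | Response=partial) = 0.047/0.246 = 0.1911.
P(Response=adverse) = 0.010 + 0.079 + 0.063 + 0.113 = 0.265; P(Treatment=high | Response=adverse) = 0.063/0.265 = 0.2377.
Difference = -0.047.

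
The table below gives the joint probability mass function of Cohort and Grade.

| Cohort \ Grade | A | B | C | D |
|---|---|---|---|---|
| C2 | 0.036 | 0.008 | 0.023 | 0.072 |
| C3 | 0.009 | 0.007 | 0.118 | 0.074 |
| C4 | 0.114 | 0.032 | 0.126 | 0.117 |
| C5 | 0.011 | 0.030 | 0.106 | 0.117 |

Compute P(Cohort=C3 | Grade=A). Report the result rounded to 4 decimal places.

0.0529

P(Grade=A) = 0.036 + 0.009 + 0.114 + 0.011 = 0.170.
P(Cohort=C3 | Grade=A) = 0.009/0.170 = 0.0529.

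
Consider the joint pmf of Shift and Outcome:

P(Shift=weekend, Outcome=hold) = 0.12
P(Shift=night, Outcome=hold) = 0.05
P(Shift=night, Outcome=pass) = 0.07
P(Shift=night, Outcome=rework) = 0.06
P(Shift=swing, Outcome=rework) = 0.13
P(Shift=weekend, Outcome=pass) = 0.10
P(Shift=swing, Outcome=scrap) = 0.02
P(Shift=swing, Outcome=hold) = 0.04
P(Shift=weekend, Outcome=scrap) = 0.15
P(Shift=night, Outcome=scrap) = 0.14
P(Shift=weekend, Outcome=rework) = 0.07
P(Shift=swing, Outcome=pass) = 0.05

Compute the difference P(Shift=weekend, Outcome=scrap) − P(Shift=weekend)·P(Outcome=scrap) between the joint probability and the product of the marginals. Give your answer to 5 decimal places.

P(Shift=weekend) = 0.10 + 0.07 + 0.15 + 0.12 = 0.44.
P(Outcome=scrap) = 0.02 + 0.14 + 0.15 = 0.31.
P(Shift=weekend, Outcome=scrap) − P(Shift=weekend)P(Outcome=scrap) = 0.15 − 0.44×0.31 = 0.01360.

0.01360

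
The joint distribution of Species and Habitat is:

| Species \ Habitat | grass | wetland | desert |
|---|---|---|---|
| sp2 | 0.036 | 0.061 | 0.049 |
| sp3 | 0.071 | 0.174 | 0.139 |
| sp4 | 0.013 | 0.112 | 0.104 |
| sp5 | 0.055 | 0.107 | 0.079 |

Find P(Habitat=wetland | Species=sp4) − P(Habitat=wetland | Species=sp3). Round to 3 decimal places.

0.036

P(Species=sp4) = 0.013 + 0.112 + 0.104 = 0.229; P(Habitat=wetland | Species=sp4) = 0.112/0.229 = 0.4891.
P(Species=sp3) = 0.071 + 0.174 + 0.139 = 0.384; P(Habitat=wetland | Species=sp3) = 0.174/0.384 = 0.4531.
Difference = 0.036.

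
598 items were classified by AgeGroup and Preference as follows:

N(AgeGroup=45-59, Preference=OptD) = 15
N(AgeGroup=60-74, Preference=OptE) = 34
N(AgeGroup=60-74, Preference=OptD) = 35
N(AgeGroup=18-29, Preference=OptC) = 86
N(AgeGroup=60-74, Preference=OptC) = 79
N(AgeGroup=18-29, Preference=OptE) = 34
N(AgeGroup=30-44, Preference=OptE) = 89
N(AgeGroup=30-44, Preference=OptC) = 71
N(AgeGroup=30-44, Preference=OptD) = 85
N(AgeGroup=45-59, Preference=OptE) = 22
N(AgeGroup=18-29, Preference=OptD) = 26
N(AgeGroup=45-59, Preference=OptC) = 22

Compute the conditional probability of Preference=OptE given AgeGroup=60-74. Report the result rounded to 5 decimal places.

Total with AgeGroup=60-74: 79 + 35 + 34 = 148.
P(Preference=OptE | AgeGroup=60-74) = 34/148 = 0.22973.

0.22973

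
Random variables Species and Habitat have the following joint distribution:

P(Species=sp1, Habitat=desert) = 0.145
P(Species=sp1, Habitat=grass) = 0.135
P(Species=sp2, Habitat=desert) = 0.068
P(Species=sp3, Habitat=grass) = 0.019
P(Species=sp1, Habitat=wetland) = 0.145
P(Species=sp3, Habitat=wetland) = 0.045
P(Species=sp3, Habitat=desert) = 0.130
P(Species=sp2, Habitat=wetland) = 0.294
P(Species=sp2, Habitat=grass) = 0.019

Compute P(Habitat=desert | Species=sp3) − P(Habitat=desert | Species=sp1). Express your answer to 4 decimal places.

0.3289

P(Species=sp3) = 0.019 + 0.045 + 0.130 = 0.194; P(Habitat=desert | Species=sp3) = 0.130/0.194 = 0.67010.
P(Species=sp1) = 0.135 + 0.145 + 0.145 = 0.425; P(Habitat=desert | Species=sp1) = 0.145/0.425 = 0.34118.
Difference = 0.3289.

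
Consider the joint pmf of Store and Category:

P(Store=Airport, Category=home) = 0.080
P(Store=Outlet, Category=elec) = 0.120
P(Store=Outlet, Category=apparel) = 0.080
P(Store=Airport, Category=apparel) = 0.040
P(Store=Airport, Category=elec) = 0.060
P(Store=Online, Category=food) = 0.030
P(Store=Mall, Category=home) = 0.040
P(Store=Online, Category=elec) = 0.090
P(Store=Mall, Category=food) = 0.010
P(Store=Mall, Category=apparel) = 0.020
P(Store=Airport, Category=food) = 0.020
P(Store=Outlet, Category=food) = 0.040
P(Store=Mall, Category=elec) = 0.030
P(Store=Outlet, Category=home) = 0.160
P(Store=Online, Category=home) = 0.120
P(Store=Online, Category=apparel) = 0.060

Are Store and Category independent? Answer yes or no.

yes

Every cell satisfies P(Store,Category) = P(Store)·P(Category). For instance P(Store=Outlet) = 0.400, P(Category=apparel) = 0.200, and 0.400×0.200 = 0.080 matches the joint entry. So Store and Category are independent.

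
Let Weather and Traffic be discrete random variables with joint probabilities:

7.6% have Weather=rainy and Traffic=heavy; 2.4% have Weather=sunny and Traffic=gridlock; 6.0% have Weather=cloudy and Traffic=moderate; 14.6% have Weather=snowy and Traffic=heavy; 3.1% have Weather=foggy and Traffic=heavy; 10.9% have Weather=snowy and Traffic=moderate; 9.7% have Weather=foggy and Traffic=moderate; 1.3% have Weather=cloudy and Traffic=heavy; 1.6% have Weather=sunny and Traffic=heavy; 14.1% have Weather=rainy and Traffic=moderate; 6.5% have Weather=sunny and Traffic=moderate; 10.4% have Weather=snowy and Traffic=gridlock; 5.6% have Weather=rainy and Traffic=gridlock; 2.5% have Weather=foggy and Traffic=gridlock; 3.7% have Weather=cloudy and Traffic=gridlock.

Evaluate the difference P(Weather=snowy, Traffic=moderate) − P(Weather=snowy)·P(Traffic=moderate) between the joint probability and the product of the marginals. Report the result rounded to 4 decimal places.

-0.0604

P(Weather=snowy) = 0.109 + 0.146 + 0.104 = 0.359.
P(Traffic=moderate) = 0.065 + 0.060 + 0.141 + 0.109 + 0.097 = 0.472.
P(Weather=snowy, Traffic=moderate) − P(Weather=snowy)P(Traffic=moderate) = 0.109 − 0.359×0.472 = -0.0604.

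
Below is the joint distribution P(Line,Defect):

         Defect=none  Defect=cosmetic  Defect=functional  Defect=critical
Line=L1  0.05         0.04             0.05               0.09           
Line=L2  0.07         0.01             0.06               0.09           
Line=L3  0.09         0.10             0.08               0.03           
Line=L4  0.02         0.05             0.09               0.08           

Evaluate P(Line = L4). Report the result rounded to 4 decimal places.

P(Line=L4) = 0.02 + 0.05 + 0.09 + 0.08 = 0.24.

0.2400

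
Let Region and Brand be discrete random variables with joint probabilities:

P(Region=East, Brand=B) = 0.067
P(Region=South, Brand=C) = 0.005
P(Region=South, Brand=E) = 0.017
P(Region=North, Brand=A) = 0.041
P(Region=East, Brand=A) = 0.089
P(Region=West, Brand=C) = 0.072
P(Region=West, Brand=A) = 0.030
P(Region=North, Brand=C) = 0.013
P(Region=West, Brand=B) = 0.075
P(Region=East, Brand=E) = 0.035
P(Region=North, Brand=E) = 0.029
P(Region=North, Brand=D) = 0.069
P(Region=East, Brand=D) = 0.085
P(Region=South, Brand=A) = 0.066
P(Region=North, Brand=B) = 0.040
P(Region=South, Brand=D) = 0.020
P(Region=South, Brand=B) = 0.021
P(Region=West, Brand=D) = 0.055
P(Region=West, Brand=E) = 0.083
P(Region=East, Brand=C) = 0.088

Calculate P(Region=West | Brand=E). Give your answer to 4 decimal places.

0.5061

P(Brand=E) = 0.029 + 0.017 + 0.035 + 0.083 = 0.164.
P(Region=West | Brand=E) = 0.083/0.164 = 0.5061.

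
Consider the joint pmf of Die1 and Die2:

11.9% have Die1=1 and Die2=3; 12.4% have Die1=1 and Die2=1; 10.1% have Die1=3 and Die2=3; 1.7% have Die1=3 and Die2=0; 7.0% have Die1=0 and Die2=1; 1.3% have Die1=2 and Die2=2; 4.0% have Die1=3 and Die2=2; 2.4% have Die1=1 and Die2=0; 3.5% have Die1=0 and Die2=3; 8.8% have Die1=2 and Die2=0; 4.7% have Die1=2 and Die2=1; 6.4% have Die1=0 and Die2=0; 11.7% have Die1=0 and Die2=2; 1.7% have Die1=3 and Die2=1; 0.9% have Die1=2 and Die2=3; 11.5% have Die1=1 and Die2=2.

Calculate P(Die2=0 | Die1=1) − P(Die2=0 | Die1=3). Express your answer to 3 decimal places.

P(Die1=1) = 0.024 + 0.124 + 0.115 + 0.119 = 0.382; P(Die2=0 | Die1=1) = 0.024/0.382 = 0.0628.
P(Die1=3) = 0.017 + 0.017 + 0.040 + 0.101 = 0.175; P(Die2=0 | Die1=3) = 0.017/0.175 = 0.0971.
Difference = -0.034.

-0.034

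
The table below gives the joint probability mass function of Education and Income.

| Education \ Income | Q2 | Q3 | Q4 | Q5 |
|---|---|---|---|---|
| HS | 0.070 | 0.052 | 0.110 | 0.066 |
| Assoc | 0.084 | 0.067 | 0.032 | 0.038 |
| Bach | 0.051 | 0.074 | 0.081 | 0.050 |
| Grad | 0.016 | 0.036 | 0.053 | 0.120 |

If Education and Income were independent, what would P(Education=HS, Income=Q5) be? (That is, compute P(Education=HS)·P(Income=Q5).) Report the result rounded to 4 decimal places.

P(Education=HS) = 0.070 + 0.052 + 0.110 + 0.066 = 0.298.
P(Income=Q5) = 0.066 + 0.038 + 0.050 + 0.120 = 0.274.
Product: 0.298 × 0.274 = 0.0817.

0.0817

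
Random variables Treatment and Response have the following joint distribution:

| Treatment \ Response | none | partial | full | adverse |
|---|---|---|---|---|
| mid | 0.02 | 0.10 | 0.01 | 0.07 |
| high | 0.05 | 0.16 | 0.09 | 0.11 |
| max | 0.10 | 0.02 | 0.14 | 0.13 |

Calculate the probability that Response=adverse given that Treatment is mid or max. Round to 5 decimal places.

0.33898

P(Treatment=mid) = 0.02 + 0.10 + 0.01 + 0.07 = 0.20.
P(Treatment=max) = 0.10 + 0.02 + 0.14 + 0.13 = 0.39.
P(Treatment ∈ {mid, max}) = 0.20 + 0.39 = 0.59; P(Response=adverse, Treatment ∈ {mid, max}) = 0.07 + 0.13 = 0.20.
P(Response=adverse | Treatment ∈ {mid, max}) = 0.20/0.59 = 0.33898.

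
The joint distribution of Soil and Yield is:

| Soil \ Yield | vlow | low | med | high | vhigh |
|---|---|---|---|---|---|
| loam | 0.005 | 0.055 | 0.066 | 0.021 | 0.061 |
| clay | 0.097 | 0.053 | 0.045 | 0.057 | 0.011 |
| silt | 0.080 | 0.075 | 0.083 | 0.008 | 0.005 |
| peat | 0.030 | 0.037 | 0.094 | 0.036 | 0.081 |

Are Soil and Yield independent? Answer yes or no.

no

P(Soil=clay) = 0.263 and P(Yield=vlow) = 0.212, so their product is 0.05576, but P(Soil=clay, Yield=vlow) = 0.097. Since these differ, Soil and Yield are not independent.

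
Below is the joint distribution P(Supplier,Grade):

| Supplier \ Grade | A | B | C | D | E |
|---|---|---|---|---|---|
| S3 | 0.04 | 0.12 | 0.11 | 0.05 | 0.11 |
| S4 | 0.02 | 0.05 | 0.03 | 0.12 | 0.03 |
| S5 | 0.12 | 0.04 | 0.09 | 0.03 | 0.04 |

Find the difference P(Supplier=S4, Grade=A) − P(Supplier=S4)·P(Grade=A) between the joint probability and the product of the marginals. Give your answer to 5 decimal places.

P(Supplier=S4) = 0.02 + 0.05 + 0.03 + 0.12 + 0.03 = 0.25.
P(Grade=A) = 0.04 + 0.02 + 0.12 = 0.18.
P(Supplier=S4, Grade=A) − P(Supplier=S4)P(Grade=A) = 0.02 − 0.25×0.18 = -0.02500.

-0.02500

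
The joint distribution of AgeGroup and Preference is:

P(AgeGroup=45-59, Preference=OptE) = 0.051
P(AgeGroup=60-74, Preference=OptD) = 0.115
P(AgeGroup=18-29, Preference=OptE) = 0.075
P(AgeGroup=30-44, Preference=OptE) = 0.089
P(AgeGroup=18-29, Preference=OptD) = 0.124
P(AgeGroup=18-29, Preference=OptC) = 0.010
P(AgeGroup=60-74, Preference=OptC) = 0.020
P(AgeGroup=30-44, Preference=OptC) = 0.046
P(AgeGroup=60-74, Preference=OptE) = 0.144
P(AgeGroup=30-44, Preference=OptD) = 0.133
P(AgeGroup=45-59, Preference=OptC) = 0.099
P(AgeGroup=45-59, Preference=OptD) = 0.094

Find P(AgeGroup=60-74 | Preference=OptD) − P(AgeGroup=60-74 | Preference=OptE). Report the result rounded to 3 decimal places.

-0.154

P(Preference=OptD) = 0.124 + 0.133 + 0.094 + 0.115 = 0.466; P(AgeGroup=60-74 | Preference=OptD) = 0.115/0.466 = 0.2468.
P(Preference=OptE) = 0.075 + 0.089 + 0.051 + 0.144 = 0.359; P(AgeGroup=60-74 | Preference=OptE) = 0.144/0.359 = 0.4011.
Difference = -0.154.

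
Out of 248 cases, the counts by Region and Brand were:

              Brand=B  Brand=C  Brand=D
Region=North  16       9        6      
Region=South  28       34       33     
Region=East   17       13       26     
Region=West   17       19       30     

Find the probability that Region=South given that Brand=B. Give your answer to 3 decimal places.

0.359

Total with Brand=B: 16 + 28 + 17 + 17 = 78.
P(Region=South | Brand=B) = 28/78 = 0.359.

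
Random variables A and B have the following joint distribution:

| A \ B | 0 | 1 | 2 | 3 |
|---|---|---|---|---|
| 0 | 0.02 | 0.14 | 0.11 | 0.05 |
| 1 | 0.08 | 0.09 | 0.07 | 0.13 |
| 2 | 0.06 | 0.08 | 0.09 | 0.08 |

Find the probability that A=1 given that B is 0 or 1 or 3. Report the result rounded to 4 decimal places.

P(B=0) = 0.02 + 0.08 + 0.06 = 0.16.
P(B=1) = 0.14 + 0.09 + 0.08 = 0.31.
P(B=3) = 0.05 + 0.13 + 0.08 = 0.26.
P(B ∈ {0, 1, 3}) = 0.16 + 0.31 + 0.26 = 0.73; P(A=1, B ∈ {0, 1, 3}) = 0.08 + 0.09 + 0.13 = 0.30.
P(A=1 | B ∈ {0, 1, 3}) = 0.30/0.73 = 0.4110.

0.4110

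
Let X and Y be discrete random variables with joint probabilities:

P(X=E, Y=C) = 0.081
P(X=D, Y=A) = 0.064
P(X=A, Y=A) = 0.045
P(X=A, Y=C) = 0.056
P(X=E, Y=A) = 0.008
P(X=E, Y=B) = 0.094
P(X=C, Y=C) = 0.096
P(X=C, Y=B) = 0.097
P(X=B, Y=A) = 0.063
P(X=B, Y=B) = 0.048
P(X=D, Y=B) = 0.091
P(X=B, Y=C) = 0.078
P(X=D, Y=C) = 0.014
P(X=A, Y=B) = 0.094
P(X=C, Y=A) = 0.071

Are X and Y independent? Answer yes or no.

no

P(X=D) = 0.169 and P(Y=C) = 0.325, so their product is 0.05493, but P(X=D, Y=C) = 0.014. Since these differ, X and Y are not independent.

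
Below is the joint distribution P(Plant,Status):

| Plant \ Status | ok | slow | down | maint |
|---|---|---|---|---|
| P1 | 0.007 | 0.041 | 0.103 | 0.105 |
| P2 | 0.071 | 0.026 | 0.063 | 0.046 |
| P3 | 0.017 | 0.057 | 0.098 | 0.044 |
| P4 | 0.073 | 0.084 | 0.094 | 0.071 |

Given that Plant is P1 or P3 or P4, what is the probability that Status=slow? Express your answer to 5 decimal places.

0.22922

P(Plant=P1) = 0.007 + 0.041 + 0.103 + 0.105 = 0.256.
P(Plant=P3) = 0.017 + 0.057 + 0.098 + 0.044 = 0.216.
P(Plant=P4) = 0.073 + 0.084 + 0.094 + 0.071 = 0.322.
P(Plant ∈ {P1, P3, P4}) = 0.256 + 0.216 + 0.322 = 0.794; P(Status=slow, Plant ∈ {P1, P3, P4}) = 0.041 + 0.057 + 0.084 = 0.182.
P(Status=slow | Plant ∈ {P1, P3, P4}) = 0.182/0.794 = 0.22922.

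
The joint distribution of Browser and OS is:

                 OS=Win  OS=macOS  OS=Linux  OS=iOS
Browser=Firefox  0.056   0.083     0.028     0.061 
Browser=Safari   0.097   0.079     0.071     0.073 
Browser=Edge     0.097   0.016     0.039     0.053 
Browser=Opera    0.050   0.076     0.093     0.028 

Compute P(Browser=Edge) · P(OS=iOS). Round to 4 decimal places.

P(Browser=Edge) = 0.097 + 0.016 + 0.039 + 0.053 = 0.205.
P(OS=iOS) = 0.061 + 0.073 + 0.053 + 0.028 = 0.215.
Product: 0.205 × 0.215 = 0.0441.

0.0441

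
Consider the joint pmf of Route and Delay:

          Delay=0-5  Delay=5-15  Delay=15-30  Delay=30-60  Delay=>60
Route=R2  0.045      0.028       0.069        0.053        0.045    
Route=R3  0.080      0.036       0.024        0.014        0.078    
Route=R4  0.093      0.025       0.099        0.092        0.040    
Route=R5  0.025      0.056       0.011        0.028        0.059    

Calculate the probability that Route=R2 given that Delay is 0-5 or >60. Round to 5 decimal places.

0.19355

P(Delay=0-5) = 0.045 + 0.080 + 0.093 + 0.025 = 0.243.
P(Delay=>60) = 0.045 + 0.078 + 0.040 + 0.059 = 0.222.
P(Delay ∈ {0-5, >60}) = 0.243 + 0.222 = 0.465; P(Route=R2, Delay ∈ {0-5, >60}) = 0.045 + 0.045 = 0.090.
P(Route=R2 | Delay ∈ {0-5, >60}) = 0.090/0.465 = 0.19355.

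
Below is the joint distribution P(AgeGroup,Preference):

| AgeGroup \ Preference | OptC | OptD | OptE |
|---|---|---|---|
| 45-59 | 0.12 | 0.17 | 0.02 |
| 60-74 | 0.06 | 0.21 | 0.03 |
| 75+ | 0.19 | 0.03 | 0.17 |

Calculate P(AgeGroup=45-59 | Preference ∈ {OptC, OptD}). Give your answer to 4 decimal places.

P(Preference=OptC) = 0.12 + 0.06 + 0.19 = 0.37.
P(Preference=OptD) = 0.17 + 0.21 + 0.03 = 0.41.
P(Preference ∈ {OptC, OptD}) = 0.37 + 0.41 = 0.78; P(AgeGroup=45-59, Preference ∈ {OptC, OptD}) = 0.12 + 0.17 = 0.29.
P(AgeGroup=45-59 | Preference ∈ {OptC, OptD}) = 0.29/0.78 = 0.3718.

0.3718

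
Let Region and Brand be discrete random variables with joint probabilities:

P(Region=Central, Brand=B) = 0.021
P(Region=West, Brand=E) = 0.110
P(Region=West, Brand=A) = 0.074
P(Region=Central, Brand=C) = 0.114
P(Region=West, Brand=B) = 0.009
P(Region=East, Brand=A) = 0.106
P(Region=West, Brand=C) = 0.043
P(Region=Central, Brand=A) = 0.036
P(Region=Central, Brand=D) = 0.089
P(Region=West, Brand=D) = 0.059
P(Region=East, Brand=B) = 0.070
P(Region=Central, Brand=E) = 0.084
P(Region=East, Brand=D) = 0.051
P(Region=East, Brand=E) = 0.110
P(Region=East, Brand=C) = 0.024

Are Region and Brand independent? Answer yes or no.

P(Region=Central) = 0.344 and P(Brand=C) = 0.181, so their product is 0.06226, but P(Region=Central, Brand=C) = 0.114. Since these differ, Region and Brand are not independent.

no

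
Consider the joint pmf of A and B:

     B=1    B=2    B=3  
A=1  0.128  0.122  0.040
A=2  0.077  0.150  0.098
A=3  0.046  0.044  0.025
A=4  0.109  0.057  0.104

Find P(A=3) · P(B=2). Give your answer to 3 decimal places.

P(A=3) = 0.046 + 0.044 + 0.025 = 0.115.
P(B=2) = 0.122 + 0.150 + 0.044 + 0.057 = 0.373.
Product: 0.115 × 0.373 = 0.043.

0.043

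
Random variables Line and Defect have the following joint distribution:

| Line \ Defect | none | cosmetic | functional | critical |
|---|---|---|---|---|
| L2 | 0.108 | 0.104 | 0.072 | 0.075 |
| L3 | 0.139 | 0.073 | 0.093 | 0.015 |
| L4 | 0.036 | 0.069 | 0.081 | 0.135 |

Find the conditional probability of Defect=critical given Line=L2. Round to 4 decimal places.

P(Line=L2) = 0.108 + 0.104 + 0.072 + 0.075 = 0.359.
P(Defect=critical | Line=L2) = 0.075/0.359 = 0.2089.

0.2089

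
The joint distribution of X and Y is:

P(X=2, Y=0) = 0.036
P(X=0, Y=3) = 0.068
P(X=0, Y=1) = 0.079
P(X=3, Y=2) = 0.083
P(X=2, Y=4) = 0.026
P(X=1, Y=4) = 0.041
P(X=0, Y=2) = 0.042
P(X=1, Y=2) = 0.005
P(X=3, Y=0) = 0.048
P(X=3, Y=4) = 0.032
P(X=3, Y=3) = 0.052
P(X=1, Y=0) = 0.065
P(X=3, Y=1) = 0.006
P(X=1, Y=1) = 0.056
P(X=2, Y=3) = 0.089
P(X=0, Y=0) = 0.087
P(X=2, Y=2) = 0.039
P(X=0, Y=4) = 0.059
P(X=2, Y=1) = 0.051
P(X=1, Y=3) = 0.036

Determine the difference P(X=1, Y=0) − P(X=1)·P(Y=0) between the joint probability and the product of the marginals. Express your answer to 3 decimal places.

P(X=1) = 0.065 + 0.056 + 0.005 + 0.036 + 0.041 = 0.203.
P(Y=0) = 0.087 + 0.065 + 0.036 + 0.048 = 0.236.
P(X=1, Y=0) − P(X=1)P(Y=0) = 0.065 − 0.203×0.236 = 0.017.

0.017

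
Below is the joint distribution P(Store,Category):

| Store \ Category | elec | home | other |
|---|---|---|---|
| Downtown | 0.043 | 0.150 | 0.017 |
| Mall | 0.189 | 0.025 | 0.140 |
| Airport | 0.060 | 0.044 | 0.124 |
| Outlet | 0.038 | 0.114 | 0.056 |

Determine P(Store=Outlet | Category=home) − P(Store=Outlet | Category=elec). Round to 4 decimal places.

0.2272

P(Category=home) = 0.150 + 0.025 + 0.044 + 0.114 = 0.333; P(Store=Outlet | Category=home) = 0.114/0.333 = 0.34234.
P(Category=elec) = 0.043 + 0.189 + 0.060 + 0.038 = 0.330; P(Store=Outlet | Category=elec) = 0.038/0.330 = 0.11515.
Difference = 0.2272.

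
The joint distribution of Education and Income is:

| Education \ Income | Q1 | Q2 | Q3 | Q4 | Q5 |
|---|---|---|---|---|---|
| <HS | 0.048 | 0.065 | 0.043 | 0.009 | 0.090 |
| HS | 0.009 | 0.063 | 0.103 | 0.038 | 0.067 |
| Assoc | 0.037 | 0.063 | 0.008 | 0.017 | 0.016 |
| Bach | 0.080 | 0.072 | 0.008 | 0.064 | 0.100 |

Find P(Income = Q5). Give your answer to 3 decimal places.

P(Income=Q5) = 0.090 + 0.067 + 0.016 + 0.100 = 0.273.

0.273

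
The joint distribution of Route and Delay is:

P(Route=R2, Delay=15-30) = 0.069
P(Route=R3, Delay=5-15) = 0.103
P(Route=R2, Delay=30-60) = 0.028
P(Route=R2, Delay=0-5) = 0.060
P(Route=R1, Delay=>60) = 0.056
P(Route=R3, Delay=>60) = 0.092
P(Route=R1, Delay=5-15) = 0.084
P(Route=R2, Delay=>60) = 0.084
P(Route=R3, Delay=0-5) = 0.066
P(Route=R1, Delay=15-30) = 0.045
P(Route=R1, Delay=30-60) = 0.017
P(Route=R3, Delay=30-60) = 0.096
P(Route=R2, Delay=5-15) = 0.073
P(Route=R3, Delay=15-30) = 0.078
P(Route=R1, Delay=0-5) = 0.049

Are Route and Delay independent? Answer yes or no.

no

P(Route=R3) = 0.435 and P(Delay=30-60) = 0.141, so their product is 0.06134, but P(Route=R3, Delay=30-60) = 0.096. Since these differ, Route and Delay are not independent.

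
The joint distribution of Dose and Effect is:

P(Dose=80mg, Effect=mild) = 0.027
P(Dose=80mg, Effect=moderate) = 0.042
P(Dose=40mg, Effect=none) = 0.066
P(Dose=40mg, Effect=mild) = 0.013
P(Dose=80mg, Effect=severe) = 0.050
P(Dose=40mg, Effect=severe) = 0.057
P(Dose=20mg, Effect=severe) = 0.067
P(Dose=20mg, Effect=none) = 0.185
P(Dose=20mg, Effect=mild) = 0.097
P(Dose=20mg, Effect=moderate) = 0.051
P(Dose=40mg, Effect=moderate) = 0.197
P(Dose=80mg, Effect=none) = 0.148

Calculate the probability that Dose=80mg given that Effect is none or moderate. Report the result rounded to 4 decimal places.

P(Effect=none) = 0.185 + 0.066 + 0.148 = 0.399.
P(Effect=moderate) = 0.051 + 0.197 + 0.042 = 0.290.
P(Effect ∈ {none, moderate}) = 0.399 + 0.290 = 0.689; P(Dose=80mg, Effect ∈ {none, moderate}) = 0.148 + 0.042 = 0.190.
P(Dose=80mg | Effect ∈ {none, moderate}) = 0.190/0.689 = 0.2758.

0.2758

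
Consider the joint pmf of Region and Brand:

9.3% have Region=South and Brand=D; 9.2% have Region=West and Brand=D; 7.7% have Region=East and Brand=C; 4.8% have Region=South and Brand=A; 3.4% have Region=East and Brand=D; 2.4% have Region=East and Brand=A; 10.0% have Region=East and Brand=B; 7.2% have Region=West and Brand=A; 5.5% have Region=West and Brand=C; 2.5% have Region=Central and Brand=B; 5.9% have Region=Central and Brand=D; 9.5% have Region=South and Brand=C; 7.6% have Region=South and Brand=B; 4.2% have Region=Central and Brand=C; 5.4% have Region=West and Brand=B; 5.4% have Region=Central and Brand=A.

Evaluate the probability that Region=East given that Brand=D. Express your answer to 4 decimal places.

0.1223

P(Brand=D) = 0.093 + 0.034 + 0.092 + 0.059 = 0.278.
P(Region=East | Brand=D) = 0.034/0.278 = 0.1223.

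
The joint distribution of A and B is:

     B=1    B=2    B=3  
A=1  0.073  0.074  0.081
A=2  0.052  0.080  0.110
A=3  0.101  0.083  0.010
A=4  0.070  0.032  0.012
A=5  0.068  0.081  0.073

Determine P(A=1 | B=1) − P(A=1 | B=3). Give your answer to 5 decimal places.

P(B=1) = 0.073 + 0.052 + 0.101 + 0.070 + 0.068 = 0.364; P(A=1 | B=1) = 0.073/0.364 = 0.200549.
P(B=3) = 0.081 + 0.110 + 0.010 + 0.012 + 0.073 = 0.286; P(A=1 | B=3) = 0.081/0.286 = 0.283217.
Difference = -0.08267.

-0.08267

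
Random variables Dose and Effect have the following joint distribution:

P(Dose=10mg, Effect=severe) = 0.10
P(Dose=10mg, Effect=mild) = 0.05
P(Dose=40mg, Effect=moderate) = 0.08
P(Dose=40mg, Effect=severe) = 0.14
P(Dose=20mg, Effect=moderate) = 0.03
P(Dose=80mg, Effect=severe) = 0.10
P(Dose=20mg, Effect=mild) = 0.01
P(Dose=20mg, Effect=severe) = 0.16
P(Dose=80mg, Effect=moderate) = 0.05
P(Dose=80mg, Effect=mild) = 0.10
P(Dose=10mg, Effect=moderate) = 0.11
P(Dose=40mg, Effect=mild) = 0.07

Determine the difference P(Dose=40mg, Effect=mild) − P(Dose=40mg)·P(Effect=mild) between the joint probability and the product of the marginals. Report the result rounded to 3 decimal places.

P(Dose=40mg) = 0.07 + 0.08 + 0.14 = 0.29.
P(Effect=mild) = 0.05 + 0.01 + 0.07 + 0.10 = 0.23.
P(Dose=40mg, Effect=mild) − P(Dose=40mg)P(Effect=mild) = 0.07 − 0.29×0.23 = 0.003.

0.003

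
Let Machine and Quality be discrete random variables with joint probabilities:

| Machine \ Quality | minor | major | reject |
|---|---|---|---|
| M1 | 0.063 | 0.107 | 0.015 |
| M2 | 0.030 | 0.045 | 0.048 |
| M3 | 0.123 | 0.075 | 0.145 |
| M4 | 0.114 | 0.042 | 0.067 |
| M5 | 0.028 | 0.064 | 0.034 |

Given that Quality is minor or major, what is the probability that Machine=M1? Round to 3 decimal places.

0.246

P(Quality=minor) = 0.063 + 0.030 + 0.123 + 0.114 + 0.028 = 0.358.
P(Quality=major) = 0.107 + 0.045 + 0.075 + 0.042 + 0.064 = 0.333.
P(Quality ∈ {minor, major}) = 0.358 + 0.333 = 0.691; P(Machine=M1, Quality ∈ {minor, major}) = 0.063 + 0.107 = 0.170.
P(Machine=M1 | Quality ∈ {minor, major}) = 0.170/0.691 = 0.246.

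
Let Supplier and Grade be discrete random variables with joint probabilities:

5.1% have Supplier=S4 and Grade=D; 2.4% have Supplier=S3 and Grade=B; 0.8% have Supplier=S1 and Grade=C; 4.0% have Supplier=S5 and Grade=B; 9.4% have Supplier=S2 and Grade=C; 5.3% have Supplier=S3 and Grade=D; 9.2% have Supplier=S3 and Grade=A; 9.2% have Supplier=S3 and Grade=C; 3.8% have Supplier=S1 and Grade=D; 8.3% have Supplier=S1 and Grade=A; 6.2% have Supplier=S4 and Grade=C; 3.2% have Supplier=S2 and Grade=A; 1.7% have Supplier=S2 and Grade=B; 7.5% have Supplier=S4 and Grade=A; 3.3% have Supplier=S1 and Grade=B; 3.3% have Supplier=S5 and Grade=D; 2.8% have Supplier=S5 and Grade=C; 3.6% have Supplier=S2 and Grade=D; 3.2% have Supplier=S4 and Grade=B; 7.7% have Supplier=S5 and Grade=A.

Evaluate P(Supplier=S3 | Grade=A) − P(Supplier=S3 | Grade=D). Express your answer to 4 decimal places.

P(Grade=A) = 0.083 + 0.032 + 0.092 + 0.075 + 0.077 = 0.359; P(Supplier=S3 | Grade=A) = 0.092/0.359 = 0.25627.
P(Grade=D) = 0.038 + 0.036 + 0.053 + 0.051 + 0.033 = 0.211; P(Supplier=S3 | Grade=D) = 0.053/0.211 = 0.25118.
Difference = 0.0051.

0.0051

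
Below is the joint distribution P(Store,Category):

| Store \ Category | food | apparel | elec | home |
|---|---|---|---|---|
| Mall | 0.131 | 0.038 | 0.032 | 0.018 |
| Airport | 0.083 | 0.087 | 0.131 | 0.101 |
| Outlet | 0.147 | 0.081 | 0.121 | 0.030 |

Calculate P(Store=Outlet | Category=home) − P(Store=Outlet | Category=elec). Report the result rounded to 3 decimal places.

-0.225

P(Category=home) = 0.018 + 0.101 + 0.030 = 0.149; P(Store=Outlet | Category=home) = 0.030/0.149 = 0.2013.
P(Category=elec) = 0.032 + 0.131 + 0.121 = 0.284; P(Store=Outlet | Category=elec) = 0.121/0.284 = 0.4261.
Difference = -0.225.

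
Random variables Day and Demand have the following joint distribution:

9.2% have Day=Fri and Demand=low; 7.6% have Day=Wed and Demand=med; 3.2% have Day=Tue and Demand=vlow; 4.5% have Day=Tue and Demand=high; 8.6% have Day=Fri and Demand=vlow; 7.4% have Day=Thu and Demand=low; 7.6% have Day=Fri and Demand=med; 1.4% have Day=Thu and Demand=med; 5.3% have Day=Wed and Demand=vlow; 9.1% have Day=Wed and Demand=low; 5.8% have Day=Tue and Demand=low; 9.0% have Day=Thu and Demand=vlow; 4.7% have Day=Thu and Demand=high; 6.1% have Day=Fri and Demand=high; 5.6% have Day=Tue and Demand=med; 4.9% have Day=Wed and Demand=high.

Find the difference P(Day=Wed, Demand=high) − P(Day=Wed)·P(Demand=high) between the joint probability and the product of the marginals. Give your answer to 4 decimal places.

-0.0053

P(Day=Wed) = 0.053 + 0.091 + 0.076 + 0.049 = 0.269.
P(Demand=high) = 0.045 + 0.049 + 0.047 + 0.061 = 0.202.
P(Day=Wed, Demand=high) − P(Day=Wed)P(Demand=high) = 0.049 − 0.269×0.202 = -0.0053.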